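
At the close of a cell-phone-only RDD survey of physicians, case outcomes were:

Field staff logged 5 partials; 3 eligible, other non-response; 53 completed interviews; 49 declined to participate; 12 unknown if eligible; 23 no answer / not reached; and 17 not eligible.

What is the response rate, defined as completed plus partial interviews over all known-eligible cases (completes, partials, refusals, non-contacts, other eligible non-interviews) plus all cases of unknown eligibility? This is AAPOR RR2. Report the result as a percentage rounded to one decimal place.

40.0%

Num: 53 + 5 = 58
Denominator: 53 + 5 + 49 + 23 + 3 + 12 = 145
RR2 = 58 / 145 = 0.4000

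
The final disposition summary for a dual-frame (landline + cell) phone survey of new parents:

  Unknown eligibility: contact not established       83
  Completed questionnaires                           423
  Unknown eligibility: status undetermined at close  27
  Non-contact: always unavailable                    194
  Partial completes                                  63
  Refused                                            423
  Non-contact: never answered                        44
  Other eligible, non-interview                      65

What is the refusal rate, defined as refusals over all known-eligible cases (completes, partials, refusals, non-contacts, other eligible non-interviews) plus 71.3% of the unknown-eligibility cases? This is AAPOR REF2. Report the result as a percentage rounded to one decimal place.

No answer / not reached = 44 + 194 = 238
Eligibility not determined = 83 + 27 = 110
Num → 423
Determined eligible → 423 + 63 + 423 + 238 + 65 = 1212
Eligible share of unknowns → 0.7130 × 110 = 78.43
Denom → 1212 + 78.43 = 1290.43
REF2 = 423 / 1290.43 = 0.3278

32.8%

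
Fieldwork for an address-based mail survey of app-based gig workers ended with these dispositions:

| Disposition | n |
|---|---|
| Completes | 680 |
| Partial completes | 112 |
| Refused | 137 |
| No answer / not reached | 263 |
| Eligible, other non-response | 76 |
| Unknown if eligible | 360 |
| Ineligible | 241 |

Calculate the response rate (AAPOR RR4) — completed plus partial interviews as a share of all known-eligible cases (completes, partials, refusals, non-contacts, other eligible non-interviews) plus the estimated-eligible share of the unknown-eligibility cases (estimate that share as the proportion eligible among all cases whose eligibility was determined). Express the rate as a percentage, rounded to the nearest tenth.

50.4%

Num: 680 + 112 = 792
Known eligible: 680 + 112 + 137 + 263 + 76 = 1268
e = 1268 / (1268 + 241) = 1268 / 1509 = 0.8403
e × U: 0.8403 × 360 = 302.51
Denominator: 1268 + 302.51 = 1570.51
RR4 = 792 / 1570.51 = 0.5043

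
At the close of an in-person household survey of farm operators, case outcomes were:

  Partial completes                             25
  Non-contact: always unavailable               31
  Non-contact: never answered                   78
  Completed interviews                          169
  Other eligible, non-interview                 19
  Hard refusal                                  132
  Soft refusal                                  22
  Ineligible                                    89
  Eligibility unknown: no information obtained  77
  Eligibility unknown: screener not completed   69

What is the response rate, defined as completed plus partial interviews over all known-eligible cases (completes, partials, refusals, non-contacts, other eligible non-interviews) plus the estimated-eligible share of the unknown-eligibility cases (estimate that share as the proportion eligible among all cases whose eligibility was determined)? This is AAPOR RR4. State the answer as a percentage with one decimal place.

Refused = 132 + 22 = 154
Never reached = 78 + 31 = 109
Unknown if eligible = 69 + 77 = 146
Num: 169 + 25 = 194
Known eligible: 169 + 25 + 154 + 109 + 19 = 476
e = 476 / (476 + 89) = 476 / 565 = 0.8425
Estimated eligible among unknowns: 0.8425 × 146 = 123.01
Base: 476 + 123.01 = 599.01
RR4 = 194 / 599.01 = 0.3239

32.4%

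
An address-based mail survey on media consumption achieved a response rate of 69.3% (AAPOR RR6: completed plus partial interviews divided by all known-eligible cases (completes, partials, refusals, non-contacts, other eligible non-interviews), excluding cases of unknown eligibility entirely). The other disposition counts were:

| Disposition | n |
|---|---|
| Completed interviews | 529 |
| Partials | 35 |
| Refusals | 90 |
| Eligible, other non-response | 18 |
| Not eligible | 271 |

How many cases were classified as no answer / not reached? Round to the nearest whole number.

142

Numerator = 529 + 35 = 564
RR6 = 564 / D = 0.693
D = 564 / 0.693 = 813.9
Remaining denominator categories sum to 672
no answer / not reached = 813.9 − 672 ≈ 142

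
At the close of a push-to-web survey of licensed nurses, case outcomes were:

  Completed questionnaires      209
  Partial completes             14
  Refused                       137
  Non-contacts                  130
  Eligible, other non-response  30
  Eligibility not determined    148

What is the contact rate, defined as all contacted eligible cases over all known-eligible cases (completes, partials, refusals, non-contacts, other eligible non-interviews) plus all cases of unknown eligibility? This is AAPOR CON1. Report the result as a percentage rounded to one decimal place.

Numerator = 209 + 14 + 137 + 30 = 390
Denom = 209 + 14 + 137 + 130 + 30 + 148 = 668
CON1 = 390 / 668 = 0.5838

58.4%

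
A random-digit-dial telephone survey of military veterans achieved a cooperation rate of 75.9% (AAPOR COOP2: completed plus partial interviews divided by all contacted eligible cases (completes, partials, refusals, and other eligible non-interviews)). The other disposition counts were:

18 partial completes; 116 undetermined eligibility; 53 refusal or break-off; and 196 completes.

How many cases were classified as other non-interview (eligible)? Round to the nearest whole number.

Numerator: 196 + 18 = 214
COOP2 = 214 / D = 0.759
D = 214 / 0.759 = 281.9
Remaining denominator categories sum to 267
other non-interview (eligible) = 281.9 − 267 ≈ 15

15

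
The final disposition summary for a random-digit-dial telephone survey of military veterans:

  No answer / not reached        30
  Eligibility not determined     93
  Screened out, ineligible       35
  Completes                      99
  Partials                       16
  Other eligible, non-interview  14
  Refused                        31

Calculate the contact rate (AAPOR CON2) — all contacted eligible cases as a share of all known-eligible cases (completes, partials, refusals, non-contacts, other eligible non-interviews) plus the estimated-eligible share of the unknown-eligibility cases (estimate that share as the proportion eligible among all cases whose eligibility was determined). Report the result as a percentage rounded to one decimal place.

59.6%

Top: 99 + 16 + 31 + 14 = 160
Determined eligible: 99 + 16 + 31 + 30 + 14 = 190
e = 190 / (190 + 35) = 190 / 225 = 0.8444
e × U: 0.8444 × 93 = 78.53
Denom: 190 + 78.53 = 268.53
CON2 = 160 / 268.53 = 0.5958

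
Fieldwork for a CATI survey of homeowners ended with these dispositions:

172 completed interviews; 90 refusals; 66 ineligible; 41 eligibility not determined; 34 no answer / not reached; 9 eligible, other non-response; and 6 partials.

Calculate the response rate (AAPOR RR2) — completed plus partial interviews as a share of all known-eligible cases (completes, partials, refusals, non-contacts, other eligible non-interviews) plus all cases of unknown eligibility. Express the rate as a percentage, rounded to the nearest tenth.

Num = 172 + 6 = 178
Base = 172 + 6 + 90 + 34 + 9 + 41 = 352
RR2 = 178 / 352 = 0.5057

50.6%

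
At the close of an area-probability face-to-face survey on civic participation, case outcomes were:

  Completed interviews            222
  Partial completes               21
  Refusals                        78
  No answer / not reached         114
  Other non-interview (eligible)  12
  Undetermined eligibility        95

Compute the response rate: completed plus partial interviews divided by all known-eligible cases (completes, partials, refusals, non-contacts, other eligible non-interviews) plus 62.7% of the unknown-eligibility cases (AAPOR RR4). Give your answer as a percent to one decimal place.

Top: 222 + 21 = 243
Known eligible: 222 + 21 + 78 + 114 + 12 = 447
Estimated eligible among unknowns: 0.6270 × 95 = 59.56
Base: 447 + 59.56 = 506.56
RR4 = 243 / 506.56 = 0.4797

48.0%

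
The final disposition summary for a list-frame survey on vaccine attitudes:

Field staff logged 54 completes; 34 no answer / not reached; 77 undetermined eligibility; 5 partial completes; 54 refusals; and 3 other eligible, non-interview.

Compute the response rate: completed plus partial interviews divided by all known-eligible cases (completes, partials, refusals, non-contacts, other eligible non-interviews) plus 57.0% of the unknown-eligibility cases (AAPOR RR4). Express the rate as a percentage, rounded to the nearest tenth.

30.4%

Top = 54 + 5 = 59
Known eligible = 54 + 5 + 54 + 34 + 3 = 150
Eligible share of unknowns = 0.5700 × 77 = 43.89
Base = 150 + 43.89 = 193.89
RR4 = 59 / 193.89 = 0.3043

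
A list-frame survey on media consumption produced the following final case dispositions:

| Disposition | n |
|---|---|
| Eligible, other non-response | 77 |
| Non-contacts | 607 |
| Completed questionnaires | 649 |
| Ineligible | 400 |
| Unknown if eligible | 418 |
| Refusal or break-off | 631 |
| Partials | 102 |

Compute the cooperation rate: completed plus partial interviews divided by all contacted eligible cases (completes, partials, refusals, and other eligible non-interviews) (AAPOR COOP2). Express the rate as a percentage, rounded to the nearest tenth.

Top → 649 + 102 = 751
Denom → 649 + 102 + 631 + 77 = 1459
COOP2 = 751 / 1459 = 0.5147

51.5%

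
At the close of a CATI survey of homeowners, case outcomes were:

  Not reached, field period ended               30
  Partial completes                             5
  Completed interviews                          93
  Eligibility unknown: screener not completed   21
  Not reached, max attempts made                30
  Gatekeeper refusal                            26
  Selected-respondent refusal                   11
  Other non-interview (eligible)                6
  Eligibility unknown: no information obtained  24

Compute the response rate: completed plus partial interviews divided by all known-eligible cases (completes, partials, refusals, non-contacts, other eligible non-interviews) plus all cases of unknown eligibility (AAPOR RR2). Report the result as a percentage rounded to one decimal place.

39.8%

Refusal or break-off = 26 + 11 = 37
No contact after all attempts = 30 + 30 = 60
Undetermined eligibility = 21 + 24 = 45
Num = 93 + 5 = 98
Base = 93 + 5 + 37 + 60 + 6 + 45 = 246
RR2 = 98 / 246 = 0.3984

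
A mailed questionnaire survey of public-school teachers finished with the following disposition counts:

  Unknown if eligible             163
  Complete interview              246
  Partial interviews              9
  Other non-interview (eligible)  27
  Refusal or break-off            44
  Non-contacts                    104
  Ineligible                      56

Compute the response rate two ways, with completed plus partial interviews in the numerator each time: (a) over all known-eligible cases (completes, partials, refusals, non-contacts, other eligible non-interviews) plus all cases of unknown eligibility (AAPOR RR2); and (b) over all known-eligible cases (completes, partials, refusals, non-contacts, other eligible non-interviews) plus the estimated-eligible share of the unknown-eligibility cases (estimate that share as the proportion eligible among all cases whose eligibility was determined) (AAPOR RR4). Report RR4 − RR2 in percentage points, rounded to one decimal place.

Numerator = 246 + 9 = 255
Base = 246 + 9 + 44 + 104 + 27 + 163 = 593
RR2 = 255 / 593 = 0.4300
Eligible (known) = 246 + 9 + 44 + 104 + 27 = 430
e = 430 / (430 + 56) = 430 / 486 = 0.8848
e × U = 0.8848 × 163 = 144.22
Base = 430 + 144.22 = 574.22
RR4 = 255 / 574.22 = 0.4441
Difference = 44.41 − 43.00 = 1.41 percentage points

1.4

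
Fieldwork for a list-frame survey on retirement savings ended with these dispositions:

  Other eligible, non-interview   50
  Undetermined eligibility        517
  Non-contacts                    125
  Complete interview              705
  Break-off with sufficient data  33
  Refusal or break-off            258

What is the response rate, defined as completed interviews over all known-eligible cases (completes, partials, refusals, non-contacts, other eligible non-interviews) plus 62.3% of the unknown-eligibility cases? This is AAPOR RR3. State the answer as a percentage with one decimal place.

47.2%

Top: 705
Determined eligible: 705 + 33 + 258 + 125 + 50 = 1171
e × U: 0.6230 × 517 = 322.09
Denom: 1171 + 322.09 = 1493.09
RR3 = 705 / 1493.09 = 0.4722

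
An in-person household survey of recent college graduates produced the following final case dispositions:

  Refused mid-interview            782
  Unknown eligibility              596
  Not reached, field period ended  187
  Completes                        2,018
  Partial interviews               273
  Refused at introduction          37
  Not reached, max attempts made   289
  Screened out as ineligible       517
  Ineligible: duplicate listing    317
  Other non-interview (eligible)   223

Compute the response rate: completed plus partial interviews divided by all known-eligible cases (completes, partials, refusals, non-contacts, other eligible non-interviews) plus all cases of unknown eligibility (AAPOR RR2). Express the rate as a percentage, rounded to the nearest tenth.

52.0%

Refusals = 37 + 782 = 819
Never reached = 187 + 289 = 476
Screened out, ineligible = 517 + 317 = 834
Numerator = 2018 + 273 = 2291
Denominator = 2018 + 273 + 819 + 476 + 223 + 596 = 4405
RR2 = 2291 / 4405 = 0.5201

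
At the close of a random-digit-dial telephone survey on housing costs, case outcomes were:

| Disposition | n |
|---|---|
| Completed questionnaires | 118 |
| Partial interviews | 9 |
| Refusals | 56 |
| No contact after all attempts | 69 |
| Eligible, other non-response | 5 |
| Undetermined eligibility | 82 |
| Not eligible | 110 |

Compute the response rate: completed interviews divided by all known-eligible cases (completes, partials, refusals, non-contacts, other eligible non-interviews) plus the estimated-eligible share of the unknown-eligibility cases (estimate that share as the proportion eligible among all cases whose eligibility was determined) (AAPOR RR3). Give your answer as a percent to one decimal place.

37.5%

Num → 118
Determined eligible → 118 + 9 + 56 + 69 + 5 = 257
e = 257 / (257 + 110) = 257 / 367 = 0.7003
Estimated eligible among unknowns → 0.7003 × 82 = 57.42
Denom → 257 + 57.42 = 314.42
RR3 = 118 / 314.42 = 0.3753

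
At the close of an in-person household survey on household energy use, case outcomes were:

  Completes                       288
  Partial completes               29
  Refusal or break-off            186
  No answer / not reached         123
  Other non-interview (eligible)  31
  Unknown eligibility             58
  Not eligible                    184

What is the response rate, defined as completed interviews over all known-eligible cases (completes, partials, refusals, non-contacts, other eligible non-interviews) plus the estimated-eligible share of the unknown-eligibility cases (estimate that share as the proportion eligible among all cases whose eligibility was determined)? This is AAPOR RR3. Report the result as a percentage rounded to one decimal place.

Num = 288
Known eligible = 288 + 29 + 186 + 123 + 31 = 657
e = 657 / (657 + 184) = 657 / 841 = 0.7812
e × U = 0.7812 × 58 = 45.31
Base = 657 + 45.31 = 702.31
RR3 = 288 / 702.31 = 0.4101

41.0%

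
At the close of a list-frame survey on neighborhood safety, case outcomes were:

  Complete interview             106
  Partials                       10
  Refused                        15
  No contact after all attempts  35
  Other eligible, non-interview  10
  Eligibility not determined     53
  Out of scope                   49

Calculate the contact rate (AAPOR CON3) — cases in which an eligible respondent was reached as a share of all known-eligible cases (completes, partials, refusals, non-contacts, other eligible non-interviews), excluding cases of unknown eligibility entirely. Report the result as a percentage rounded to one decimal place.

Num = 106 + 10 + 15 + 10 = 141
Denom = 106 + 10 + 15 + 35 + 10 = 176
CON3 = 141 / 176 = 0.8011

80.1%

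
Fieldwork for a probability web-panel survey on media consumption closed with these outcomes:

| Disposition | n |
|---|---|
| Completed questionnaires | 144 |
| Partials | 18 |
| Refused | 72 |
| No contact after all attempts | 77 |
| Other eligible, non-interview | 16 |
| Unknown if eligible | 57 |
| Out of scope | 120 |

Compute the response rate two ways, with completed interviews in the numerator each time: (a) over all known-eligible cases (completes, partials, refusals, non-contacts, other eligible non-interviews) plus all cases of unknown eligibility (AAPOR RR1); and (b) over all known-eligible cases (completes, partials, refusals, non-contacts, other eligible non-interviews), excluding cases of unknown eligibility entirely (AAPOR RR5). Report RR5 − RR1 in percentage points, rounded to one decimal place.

6.5

Numerator → 144
Denominator → 144 + 18 + 72 + 77 + 16 + 57 = 384
RR1 = 144 / 384 = 0.3750
Denominator → 144 + 18 + 72 + 77 + 16 = 327
RR5 = 144 / 327 = 0.4404
Difference = 44.04 − 37.50 = 6.54 percentage points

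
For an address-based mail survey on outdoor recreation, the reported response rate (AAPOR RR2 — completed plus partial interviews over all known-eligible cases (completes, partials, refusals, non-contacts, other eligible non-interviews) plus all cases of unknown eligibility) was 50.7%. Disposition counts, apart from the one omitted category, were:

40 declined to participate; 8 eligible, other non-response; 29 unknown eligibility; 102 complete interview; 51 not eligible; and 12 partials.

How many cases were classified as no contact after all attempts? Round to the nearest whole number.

Num = 102 + 12 = 114
RR2 = 114 / D = 0.507
D = 114 / 0.507 = 224.9
Rest of base = 191
no contact after all attempts = 224.9 − 191 ≈ 34

34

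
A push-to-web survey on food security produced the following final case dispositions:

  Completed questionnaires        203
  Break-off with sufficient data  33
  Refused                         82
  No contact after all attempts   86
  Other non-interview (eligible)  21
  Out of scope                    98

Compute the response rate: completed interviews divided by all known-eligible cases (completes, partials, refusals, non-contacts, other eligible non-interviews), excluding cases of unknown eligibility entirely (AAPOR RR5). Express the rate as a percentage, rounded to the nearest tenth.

Num: 203
Base: 203 + 33 + 82 + 86 + 21 = 425
RR5 = 203 / 425 = 0.4776

47.8%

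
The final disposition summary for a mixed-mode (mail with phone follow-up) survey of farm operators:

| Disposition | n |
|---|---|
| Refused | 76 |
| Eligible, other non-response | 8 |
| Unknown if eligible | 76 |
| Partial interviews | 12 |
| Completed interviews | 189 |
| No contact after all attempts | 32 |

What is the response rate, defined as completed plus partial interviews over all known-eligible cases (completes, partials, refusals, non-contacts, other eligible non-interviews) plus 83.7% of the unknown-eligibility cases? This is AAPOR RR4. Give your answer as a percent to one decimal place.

Top: 189 + 12 = 201
Determined eligible: 189 + 12 + 76 + 32 + 8 = 317
e × U: 0.8370 × 76 = 63.61
Base: 317 + 63.61 = 380.61
RR4 = 201 / 380.61 = 0.5281

52.8%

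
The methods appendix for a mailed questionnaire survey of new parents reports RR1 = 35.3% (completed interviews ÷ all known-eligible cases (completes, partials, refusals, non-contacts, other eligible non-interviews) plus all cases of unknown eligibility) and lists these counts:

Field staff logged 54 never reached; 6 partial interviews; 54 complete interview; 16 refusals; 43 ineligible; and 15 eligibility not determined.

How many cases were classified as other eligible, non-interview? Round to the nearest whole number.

8

RR1 = 54 / D = 0.353
D = 54 / 0.353 = 153.0
Remaining denominator categories sum to 145
other eligible, non-interview = 153.0 − 145 ≈ 8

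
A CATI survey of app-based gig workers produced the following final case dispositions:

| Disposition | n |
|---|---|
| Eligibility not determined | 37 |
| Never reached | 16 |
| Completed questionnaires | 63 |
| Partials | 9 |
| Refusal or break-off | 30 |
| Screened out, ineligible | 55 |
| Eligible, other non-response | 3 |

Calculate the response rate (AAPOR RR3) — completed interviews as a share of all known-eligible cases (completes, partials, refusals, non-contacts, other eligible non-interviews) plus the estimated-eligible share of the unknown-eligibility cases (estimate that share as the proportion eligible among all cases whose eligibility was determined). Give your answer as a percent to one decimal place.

43.0%

Num = 63
Determined eligible = 63 + 9 + 30 + 16 + 3 = 121
e = 121 / (121 + 55) = 121 / 176 = 0.6875
Estimated eligible among unknowns = 0.6875 × 37 = 25.44
Denom = 121 + 25.44 = 146.44
RR3 = 63 / 146.44 = 0.4302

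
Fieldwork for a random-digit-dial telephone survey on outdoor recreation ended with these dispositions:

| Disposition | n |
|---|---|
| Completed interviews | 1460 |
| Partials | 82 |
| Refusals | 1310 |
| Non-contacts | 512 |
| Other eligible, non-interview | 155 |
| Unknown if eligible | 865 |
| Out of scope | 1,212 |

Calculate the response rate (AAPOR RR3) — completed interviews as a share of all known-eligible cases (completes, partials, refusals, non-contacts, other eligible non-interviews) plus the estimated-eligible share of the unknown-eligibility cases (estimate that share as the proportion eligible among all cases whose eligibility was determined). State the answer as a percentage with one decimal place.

35.1%

Numerator → 1460
Eligible (known) → 1460 + 82 + 1310 + 512 + 155 = 3519
e = 3519 / (3519 + 1212) = 3519 / 4731 = 0.7438
Eligible share of unknowns → 0.7438 × 865 = 643.39
Base → 3519 + 643.39 = 4162.39
RR3 = 1460 / 4162.39 = 0.3508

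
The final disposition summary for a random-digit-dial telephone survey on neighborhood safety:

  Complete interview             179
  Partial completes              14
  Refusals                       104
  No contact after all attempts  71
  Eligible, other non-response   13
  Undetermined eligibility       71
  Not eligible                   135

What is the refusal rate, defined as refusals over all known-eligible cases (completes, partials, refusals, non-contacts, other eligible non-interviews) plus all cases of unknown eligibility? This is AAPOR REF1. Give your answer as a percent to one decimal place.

23.0%

Num: 104
Denom: 179 + 14 + 104 + 71 + 13 + 71 = 452
REF1 = 104 / 452 = 0.2301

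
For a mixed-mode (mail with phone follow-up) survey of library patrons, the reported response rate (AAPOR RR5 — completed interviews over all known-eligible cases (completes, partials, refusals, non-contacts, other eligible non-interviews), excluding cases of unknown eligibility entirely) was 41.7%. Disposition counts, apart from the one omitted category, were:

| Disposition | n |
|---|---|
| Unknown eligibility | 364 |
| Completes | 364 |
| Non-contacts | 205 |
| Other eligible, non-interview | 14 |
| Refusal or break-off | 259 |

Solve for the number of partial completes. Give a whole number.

RR5 = 364 / D = 0.417
D = 364 / 0.417 = 872.9
Other denominator terms total 842
partial completes = 872.9 − 842 ≈ 31

31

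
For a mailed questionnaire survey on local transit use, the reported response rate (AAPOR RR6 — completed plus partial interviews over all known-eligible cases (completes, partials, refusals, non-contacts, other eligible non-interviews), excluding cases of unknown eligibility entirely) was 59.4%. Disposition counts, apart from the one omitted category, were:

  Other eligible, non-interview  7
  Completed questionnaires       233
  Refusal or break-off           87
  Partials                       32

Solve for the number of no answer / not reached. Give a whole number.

Numerator → 233 + 32 = 265
RR6 = 265 / D = 0.594
D = 265 / 0.594 = 446.1
Other denominator terms total 359
no answer / not reached = 446.1 − 359 ≈ 87

87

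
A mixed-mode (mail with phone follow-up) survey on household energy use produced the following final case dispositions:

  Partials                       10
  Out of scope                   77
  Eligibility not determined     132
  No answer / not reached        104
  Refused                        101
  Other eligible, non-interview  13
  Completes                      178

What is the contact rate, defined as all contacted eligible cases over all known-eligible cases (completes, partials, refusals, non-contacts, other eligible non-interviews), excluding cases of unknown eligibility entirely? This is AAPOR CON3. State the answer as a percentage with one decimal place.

74.4%

Num = 178 + 10 + 101 + 13 = 302
Denominator = 178 + 10 + 101 + 104 + 13 = 406
CON3 = 302 / 406 = 0.7438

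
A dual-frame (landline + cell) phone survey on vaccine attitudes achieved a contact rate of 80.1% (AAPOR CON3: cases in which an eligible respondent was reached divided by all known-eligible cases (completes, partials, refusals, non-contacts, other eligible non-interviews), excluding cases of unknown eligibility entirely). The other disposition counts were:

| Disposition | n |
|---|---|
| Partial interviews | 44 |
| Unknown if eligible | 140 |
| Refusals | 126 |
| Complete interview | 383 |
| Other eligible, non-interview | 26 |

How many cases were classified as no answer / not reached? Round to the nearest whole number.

Num = 383 + 44 + 126 + 26 = 579
CON3 = 579 / D = 0.801
D = 579 / 0.801 = 722.8
Other denominator terms total 579
no answer / not reached = 722.8 − 579 ≈ 144

144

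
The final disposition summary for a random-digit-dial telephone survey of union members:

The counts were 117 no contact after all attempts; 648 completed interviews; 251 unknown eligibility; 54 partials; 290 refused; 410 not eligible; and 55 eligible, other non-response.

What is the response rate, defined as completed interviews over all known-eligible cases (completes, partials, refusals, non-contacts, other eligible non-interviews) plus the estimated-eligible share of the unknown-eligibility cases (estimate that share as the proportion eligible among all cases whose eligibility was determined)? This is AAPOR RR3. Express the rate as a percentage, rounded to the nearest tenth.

48.0%

Top → 648
Determined eligible → 648 + 54 + 290 + 117 + 55 = 1164
e = 1164 / (1164 + 410) = 1164 / 1574 = 0.7395
e × U → 0.7395 × 251 = 185.61
Denom → 1164 + 185.61 = 1349.61
RR3 = 648 / 1349.61 = 0.4801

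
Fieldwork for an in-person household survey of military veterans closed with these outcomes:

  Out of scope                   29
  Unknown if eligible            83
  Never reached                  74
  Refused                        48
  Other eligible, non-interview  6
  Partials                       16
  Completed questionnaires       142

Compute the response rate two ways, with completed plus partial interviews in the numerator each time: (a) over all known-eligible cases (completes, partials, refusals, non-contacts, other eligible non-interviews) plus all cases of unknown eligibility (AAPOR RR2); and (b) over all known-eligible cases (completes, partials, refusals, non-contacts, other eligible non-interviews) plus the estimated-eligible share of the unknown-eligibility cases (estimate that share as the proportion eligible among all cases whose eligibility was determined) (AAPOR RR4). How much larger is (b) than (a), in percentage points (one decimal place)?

0.9

Num = 142 + 16 = 158
Denom = 142 + 16 + 48 + 74 + 6 + 83 = 369
RR2 = 158 / 369 = 0.4282
Eligible (known) = 142 + 16 + 48 + 74 + 6 = 286
e = 286 / (286 + 29) = 286 / 315 = 0.9079
e × U = 0.9079 × 83 = 75.36
Denom = 286 + 75.36 = 361.36
RR4 = 158 / 361.36 = 0.4372
Difference = 43.72 − 42.82 = 0.90 percentage points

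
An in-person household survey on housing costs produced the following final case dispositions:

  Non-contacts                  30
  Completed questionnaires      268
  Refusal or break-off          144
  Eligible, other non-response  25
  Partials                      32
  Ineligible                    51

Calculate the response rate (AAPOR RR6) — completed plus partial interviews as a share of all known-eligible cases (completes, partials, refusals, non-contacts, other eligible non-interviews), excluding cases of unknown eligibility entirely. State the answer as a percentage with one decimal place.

Top → 268 + 32 = 300
Base → 268 + 32 + 144 + 30 + 25 = 499
RR6 = 300 / 499 = 0.6012

60.1%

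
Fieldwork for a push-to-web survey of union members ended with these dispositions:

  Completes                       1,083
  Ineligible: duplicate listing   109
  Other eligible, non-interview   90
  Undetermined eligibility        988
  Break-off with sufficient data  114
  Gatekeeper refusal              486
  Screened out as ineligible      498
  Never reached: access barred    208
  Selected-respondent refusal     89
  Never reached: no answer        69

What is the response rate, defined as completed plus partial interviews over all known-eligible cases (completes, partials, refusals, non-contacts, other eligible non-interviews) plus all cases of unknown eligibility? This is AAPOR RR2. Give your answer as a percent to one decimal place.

Declined to participate = 486 + 89 = 575
Non-contacts = 69 + 208 = 277
Not eligible = 498 + 109 = 607
Num: 1083 + 114 = 1197
Denominator: 1083 + 114 + 575 + 277 + 90 + 988 = 3127
RR2 = 1197 / 3127 = 0.3828

38.3%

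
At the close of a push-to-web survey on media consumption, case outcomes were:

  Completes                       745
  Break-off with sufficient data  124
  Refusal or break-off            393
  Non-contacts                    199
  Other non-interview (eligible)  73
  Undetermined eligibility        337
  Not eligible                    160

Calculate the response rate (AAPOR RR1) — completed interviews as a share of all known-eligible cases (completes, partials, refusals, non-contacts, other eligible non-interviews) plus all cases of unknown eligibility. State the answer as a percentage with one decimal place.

39.8%

Numerator = 745
Denominator = 745 + 124 + 393 + 199 + 73 + 337 = 1871
RR1 = 745 / 1871 = 0.3982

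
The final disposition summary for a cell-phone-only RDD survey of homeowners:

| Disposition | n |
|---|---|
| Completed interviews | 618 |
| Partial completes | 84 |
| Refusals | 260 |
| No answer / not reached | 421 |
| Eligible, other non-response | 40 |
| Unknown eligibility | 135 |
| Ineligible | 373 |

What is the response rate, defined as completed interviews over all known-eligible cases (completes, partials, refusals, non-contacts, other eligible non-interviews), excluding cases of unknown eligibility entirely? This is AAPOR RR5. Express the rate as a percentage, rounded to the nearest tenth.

Num = 618
Denominator = 618 + 84 + 260 + 421 + 40 = 1423
RR5 = 618 / 1423 = 0.4343

43.4%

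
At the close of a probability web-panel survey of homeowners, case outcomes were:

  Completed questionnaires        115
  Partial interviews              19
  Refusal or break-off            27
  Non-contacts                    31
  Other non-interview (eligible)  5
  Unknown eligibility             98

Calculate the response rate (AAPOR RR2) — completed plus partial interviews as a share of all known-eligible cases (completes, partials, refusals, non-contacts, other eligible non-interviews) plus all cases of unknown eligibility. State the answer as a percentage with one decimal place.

45.4%

Num = 115 + 19 = 134
Denom = 115 + 19 + 27 + 31 + 5 + 98 = 295
RR2 = 134 / 295 = 0.4542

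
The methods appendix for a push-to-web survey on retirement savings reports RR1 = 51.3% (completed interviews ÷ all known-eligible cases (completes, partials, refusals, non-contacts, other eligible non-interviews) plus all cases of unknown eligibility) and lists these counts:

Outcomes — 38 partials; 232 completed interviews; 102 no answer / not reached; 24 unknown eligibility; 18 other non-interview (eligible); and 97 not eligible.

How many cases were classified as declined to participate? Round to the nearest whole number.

38

RR1 = 232 / D = 0.513
D = 232 / 0.513 = 452.2
Rest of base = 414
declined to participate = 452.2 − 414 ≈ 38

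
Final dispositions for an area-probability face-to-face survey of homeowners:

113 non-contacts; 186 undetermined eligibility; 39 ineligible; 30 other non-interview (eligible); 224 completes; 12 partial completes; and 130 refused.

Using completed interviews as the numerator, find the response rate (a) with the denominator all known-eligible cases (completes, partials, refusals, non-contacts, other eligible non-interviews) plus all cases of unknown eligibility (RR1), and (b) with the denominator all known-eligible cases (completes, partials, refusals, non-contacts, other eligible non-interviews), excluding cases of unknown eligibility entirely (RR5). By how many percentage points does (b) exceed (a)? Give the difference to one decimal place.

Num → 224
Denominator → 224 + 12 + 130 + 113 + 30 + 186 = 695
RR1 = 224 / 695 = 0.3223
Denominator → 224 + 12 + 130 + 113 + 30 = 509
RR5 = 224 / 509 = 0.4401
Difference = 44.01 − 32.23 = 11.78 percentage points

11.8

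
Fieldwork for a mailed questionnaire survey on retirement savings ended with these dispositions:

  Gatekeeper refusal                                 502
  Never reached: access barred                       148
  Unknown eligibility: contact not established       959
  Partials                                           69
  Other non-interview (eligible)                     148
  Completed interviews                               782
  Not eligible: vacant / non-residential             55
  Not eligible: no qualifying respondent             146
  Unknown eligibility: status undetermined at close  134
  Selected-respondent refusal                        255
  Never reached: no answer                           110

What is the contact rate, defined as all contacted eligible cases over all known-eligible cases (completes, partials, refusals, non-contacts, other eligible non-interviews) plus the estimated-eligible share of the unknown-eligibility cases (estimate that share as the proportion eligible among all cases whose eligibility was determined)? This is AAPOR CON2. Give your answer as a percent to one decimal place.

58.4%

Declined to participate = 502 + 255 = 757
No contact after all attempts = 110 + 148 = 258
Unknown eligibility = 959 + 134 = 1093
Screened out, ineligible = 146 + 55 = 201
Numerator: 782 + 69 + 757 + 148 = 1756
Determined eligible: 782 + 69 + 757 + 258 + 148 = 2014
e = 2014 / (2014 + 201) = 2014 / 2215 = 0.9093
e × U: 0.9093 × 1093 = 993.86
Base: 2014 + 993.86 = 3007.86
CON2 = 1756 / 3007.86 = 0.5838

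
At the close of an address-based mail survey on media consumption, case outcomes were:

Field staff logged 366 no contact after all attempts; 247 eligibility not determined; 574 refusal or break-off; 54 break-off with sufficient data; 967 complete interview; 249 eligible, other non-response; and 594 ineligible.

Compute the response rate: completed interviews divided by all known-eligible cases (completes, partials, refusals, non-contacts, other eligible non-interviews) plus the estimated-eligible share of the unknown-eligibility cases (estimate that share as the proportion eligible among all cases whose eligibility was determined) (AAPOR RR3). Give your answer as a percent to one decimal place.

40.2%

Numerator → 967
Eligible (known) → 967 + 54 + 574 + 366 + 249 = 2210
e = 2210 / (2210 + 594) = 2210 / 2804 = 0.7882
Estimated eligible among unknowns → 0.7882 × 247 = 194.69
Denom → 2210 + 194.69 = 2404.69
RR3 = 967 / 2404.69 = 0.4021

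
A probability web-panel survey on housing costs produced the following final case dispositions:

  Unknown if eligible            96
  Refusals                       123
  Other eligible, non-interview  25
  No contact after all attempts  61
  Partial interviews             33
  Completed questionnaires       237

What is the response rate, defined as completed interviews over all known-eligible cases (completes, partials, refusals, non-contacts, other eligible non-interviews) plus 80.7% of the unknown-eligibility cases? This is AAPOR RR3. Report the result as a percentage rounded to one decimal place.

42.6%

Top → 237
Eligible (known) → 237 + 33 + 123 + 61 + 25 = 479
Estimated eligible among unknowns → 0.8070 × 96 = 77.47
Denominator → 479 + 77.47 = 556.47
RR3 = 237 / 556.47 = 0.4259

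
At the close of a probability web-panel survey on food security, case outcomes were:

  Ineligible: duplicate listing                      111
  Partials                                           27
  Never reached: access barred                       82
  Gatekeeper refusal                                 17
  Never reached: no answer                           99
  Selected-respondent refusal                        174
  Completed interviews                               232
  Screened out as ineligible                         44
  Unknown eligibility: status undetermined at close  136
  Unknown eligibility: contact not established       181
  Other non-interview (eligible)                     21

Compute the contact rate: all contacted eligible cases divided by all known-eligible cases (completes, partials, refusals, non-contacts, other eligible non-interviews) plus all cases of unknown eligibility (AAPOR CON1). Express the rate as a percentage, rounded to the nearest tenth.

Refusals = 17 + 174 = 191
No answer / not reached = 99 + 82 = 181
Undetermined eligibility = 181 + 136 = 317
Ineligible = 44 + 111 = 155
Numerator = 232 + 27 + 191 + 21 = 471
Denominator = 232 + 27 + 191 + 181 + 21 + 317 = 969
CON1 = 471 / 969 = 0.4861

48.6%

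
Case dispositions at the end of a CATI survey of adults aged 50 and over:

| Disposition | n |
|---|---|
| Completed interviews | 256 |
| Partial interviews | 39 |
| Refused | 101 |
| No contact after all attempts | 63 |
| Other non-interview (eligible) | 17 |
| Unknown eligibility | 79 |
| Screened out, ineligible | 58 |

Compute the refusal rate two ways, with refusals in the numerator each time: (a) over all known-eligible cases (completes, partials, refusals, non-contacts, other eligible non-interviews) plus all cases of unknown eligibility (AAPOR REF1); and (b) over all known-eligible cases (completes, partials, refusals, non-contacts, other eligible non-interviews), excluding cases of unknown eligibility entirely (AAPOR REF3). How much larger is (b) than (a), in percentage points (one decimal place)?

3.0

Top: 101
Denominator: 256 + 39 + 101 + 63 + 17 + 79 = 555
REF1 = 101 / 555 = 0.1820
Denominator: 256 + 39 + 101 + 63 + 17 = 476
REF3 = 101 / 476 = 0.2122
Difference = 21.22 − 18.20 = 3.02 percentage points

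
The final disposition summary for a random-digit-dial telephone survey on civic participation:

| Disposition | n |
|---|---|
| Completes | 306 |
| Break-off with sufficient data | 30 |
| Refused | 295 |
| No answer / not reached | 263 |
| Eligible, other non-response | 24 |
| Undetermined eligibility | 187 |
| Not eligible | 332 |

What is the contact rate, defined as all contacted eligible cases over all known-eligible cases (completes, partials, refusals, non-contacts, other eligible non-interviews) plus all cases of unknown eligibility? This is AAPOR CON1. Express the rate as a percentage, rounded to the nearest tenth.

59.3%

Numerator → 306 + 30 + 295 + 24 = 655
Denom → 306 + 30 + 295 + 263 + 24 + 187 = 1105
CON1 = 655 / 1105 = 0.5928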